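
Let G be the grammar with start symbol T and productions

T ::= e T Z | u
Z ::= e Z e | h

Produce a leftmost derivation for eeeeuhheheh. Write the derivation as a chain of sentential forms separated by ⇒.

T ⇒ eTZ ⇒ eeTZZ ⇒ eeeTZZZ ⇒ eeeeTZZZZ ⇒ eeeeuZZZZ ⇒ eeeeuhZZZ ⇒ eeeeuhhZZ ⇒ eeeeuhheZeZ ⇒ eeeeuhheheZ ⇒ eeeeuhheheh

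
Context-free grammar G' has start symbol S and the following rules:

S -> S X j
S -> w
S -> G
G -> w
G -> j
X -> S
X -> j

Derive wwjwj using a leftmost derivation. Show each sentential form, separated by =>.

S => SXj => SXjXj => wXjXj => wSjXj => wwjXj => wwjSj => wwjGj => wwjwj

S => SXj   [S -> S X j]
SXj => SXjXj   [S -> S X j]
SXjXj => wXjXj   [S -> w]
wXjXj => wSjXj   [X -> S]
wSjXj => wwjXj   [S -> w]
wwjXj => wwjSj   [X -> S]
wwjSj => wwjGj   [S -> G]
wwjGj => wwjwj   [G -> w]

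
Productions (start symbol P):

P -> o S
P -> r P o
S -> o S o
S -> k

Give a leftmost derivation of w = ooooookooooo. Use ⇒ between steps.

P ⇒ oS ⇒ ooSo ⇒ oooSoo ⇒ ooooSooo ⇒ oooooSoooo ⇒ ooooooSooooo ⇒ ooooookooooo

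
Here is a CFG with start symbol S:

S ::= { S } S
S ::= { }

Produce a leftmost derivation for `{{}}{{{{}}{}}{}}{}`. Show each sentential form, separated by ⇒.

S ⇒ {S}S ⇒ {{}}S ⇒ {{}}{S}S ⇒ {{}}{{S}S}S ⇒ {{}}{{{S}S}S}S ⇒ {{}}{{{{}}S}S}S ⇒ {{}}{{{{}}{}}S}S ⇒ {{}}{{{{}}{}}{}}S ⇒ {{}}{{{{}}{}}{}}{}

S ⇒ {S}S   [S ::= { S } S]
{S}S ⇒ {{}}S   [S ::= { }]
{{}}S ⇒ {{}}{S}S   [S ::= { S } S]
{{}}{S}S ⇒ {{}}{{S}S}S   [S ::= { S } S]
{{}}{{S}S}S ⇒ {{}}{{{S}S}S}S   [S ::= { S } S]
{{}}{{{S}S}S}S ⇒ {{}}{{{{}}S}S}S   [S ::= { }]
{{}}{{{{}}S}S}S ⇒ {{}}{{{{}}{}}S}S   [S ::= { }]
{{}}{{{{}}{}}S}S ⇒ {{}}{{{{}}{}}{}}S   [S ::= { }]
{{}}{{{{}}{}}{}}S ⇒ {{}}{{{{}}{}}{}}{}   [S ::= { }]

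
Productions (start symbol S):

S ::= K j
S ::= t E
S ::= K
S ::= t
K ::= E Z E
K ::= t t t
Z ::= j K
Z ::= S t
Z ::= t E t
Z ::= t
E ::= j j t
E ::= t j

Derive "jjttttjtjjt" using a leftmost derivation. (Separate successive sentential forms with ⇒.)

S ⇒ K   [S ::= K]
K ⇒ EZE   [K ::= E Z E]
EZE ⇒ jjtZE   [E ::= j j t]
jjtZE ⇒ jjtStE   [Z ::= S t]
jjtStE ⇒ jjtKjtE   [S ::= K j]
jjtKjtE ⇒ jjttttjtE   [K ::= t t t]
jjttttjtE ⇒ jjttttjtjjt   [E ::= j j t]

S ⇒ K ⇒ EZE ⇒ jjtZE ⇒ jjtStE ⇒ jjtKjtE ⇒ jjttttjtE ⇒ jjttttjtjjt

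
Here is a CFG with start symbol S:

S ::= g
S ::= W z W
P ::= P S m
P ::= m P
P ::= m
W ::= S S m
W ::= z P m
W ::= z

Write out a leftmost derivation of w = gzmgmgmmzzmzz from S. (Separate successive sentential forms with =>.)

S => WzW   [S ::= W z W]
WzW => SSmzW   [W ::= S S m]
SSmzW => gSmzW   [S ::= g]
gSmzW => gWzWmzW   [S ::= W z W]
gWzWmzW => gzPmzWmzW   [W ::= z P m]
gzPmzWmzW => gzPSmmzWmzW   [P ::= P S m]
gzPSmmzWmzW => gzPSmSmmzWmzW   [P ::= P S m]
gzPSmSmmzWmzW => gzmSmSmmzWmzW   [P ::= m]
gzmSmSmmzWmzW => gzmgmSmmzWmzW   [S ::= g]
gzmgmSmmzWmzW => gzmgmgmmzWmzW   [S ::= g]
gzmgmgmmzWmzW => gzmgmgmmzzmzW   [W ::= z]
gzmgmgmmzzmzW => gzmgmgmmzzmzz   [W ::= z]

S=>WzW=>SSmzW=>gSmzW=>gWzWmzW=>gzPmzWmzW=>gzPSmmzWmzW=>gzPSmSmmzWmzW=>gzmSmSmmzWmzW=>gzmgmSmmzWmzW=>gzmgmgmmzWmzW=>gzmgmgmmzzmzW=>gzmgmgmmzzmzz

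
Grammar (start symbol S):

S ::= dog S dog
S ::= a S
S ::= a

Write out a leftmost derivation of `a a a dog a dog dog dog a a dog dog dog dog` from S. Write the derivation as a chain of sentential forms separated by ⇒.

S ⇒ a S ⇒ a a S ⇒ a a a S ⇒ a a a dog S dog ⇒ a a a dog a S dog ⇒ a a a dog a dog S dog dog ⇒ a a a dog a dog dog S dog dog dog ⇒ a a a dog a dog dog dog S dog dog dog dog ⇒ a a a dog a dog dog dog a S dog dog dog dog ⇒ a a a dog a dog dog dog a a dog dog dog dog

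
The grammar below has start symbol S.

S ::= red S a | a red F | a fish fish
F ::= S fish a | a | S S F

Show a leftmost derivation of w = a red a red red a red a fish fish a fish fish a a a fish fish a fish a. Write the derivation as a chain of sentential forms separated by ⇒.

S ⇒ a red F ⇒ a red S fish a ⇒ a red a red F fish a ⇒ a red a red S S F fish a ⇒ a red a red red S a S F fish a ⇒ a red a red red a red F a S F fish a ⇒ a red a red red a red S S F a S F fish a ⇒ a red a red red a red a fish fish S F a S F fish a ⇒ a red a red red a red a fish fish a fish fish F a S F fish a ⇒ a red a red red a red a fish fish a fish fish a a S F fish a ⇒ a red a red red a red a fish fish a fish fish a a a fish fish F fish a ⇒ a red a red red a red a fish fish a fish fish a a a fish fish a fish a

S ⇒ a red F   [S ::= a red F]
a red F ⇒ a red S fish a   [F ::= S fish a]
a red S fish a ⇒ a red a red F fish a   [S ::= a red F]
a red a red F fish a ⇒ a red a red S S F fish a   [F ::= S S F]
a red a red S S F fish a ⇒ a red a red red S a S F fish a   [S ::= red S a]
a red a red red S a S F fish a ⇒ a red a red red a red F a S F fish a   [S ::= a red F]
a red a red red a red F a S F fish a ⇒ a red a red red a red S S F a S F fish a   [F ::= S S F]
a red a red red a red S S F a S F fish a ⇒ a red a red red a red a fish fish S F a S F fish a   [S ::= a fish fish]
a red a red red a red a fish fish S F a S F fish a ⇒ a red a red red a red a fish fish a fish fish F a S F fish a   [S ::= a fish fish]
a red a red red a red a fish fish a fish fish F a S F fish a ⇒ a red a red red a red a fish fish a fish fish a a S F fish a   [F ::= a]
a red a red red a red a fish fish a fish fish a a S F fish a ⇒ a red a red red a red a fish fish a fish fish a a a fish fish F fish a   [S ::= a fish fish]
a red a red red a red a fish fish a fish fish a a a fish fish F fish a ⇒ a red a red red a red a fish fish a fish fish a a a fish fish a fish a   [F ::= a]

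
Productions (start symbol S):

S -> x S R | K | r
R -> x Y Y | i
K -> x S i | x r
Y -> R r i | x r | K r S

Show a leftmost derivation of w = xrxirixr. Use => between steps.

S => xSR => xrR => xrxYY => xrxRriY => xrxiriY => xrxirixr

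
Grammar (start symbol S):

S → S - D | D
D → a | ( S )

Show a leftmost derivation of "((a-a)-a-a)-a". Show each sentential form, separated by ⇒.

S⇒S-D⇒D-D⇒(S)-D⇒(S-D)-D⇒(S-D-D)-D⇒(D-D-D)-D⇒((S)-D-D)-D⇒((S-D)-D-D)-D⇒((D-D)-D-D)-D⇒((a-D)-D-D)-D⇒((a-a)-D-D)-D⇒((a-a)-a-D)-D⇒((a-a)-a-a)-D⇒((a-a)-a-a)-a

S ⇒ S-D   [S → S - D]
S-D ⇒ D-D   [S → D]
D-D ⇒ (S)-D   [D → ( S )]
(S)-D ⇒ (S-D)-D   [S → S - D]
(S-D)-D ⇒ (S-D-D)-D   [S → S - D]
(S-D-D)-D ⇒ (D-D-D)-D   [S → D]
(D-D-D)-D ⇒ ((S)-D-D)-D   [D → ( S )]
((S)-D-D)-D ⇒ ((S-D)-D-D)-D   [S → S - D]
((S-D)-D-D)-D ⇒ ((D-D)-D-D)-D   [S → D]
((D-D)-D-D)-D ⇒ ((a-D)-D-D)-D   [D → a]
((a-D)-D-D)-D ⇒ ((a-a)-D-D)-D   [D → a]
((a-a)-D-D)-D ⇒ ((a-a)-a-D)-D   [D → a]
((a-a)-a-D)-D ⇒ ((a-a)-a-a)-D   [D → a]
((a-a)-a-a)-D ⇒ ((a-a)-a-a)-a   [D → a]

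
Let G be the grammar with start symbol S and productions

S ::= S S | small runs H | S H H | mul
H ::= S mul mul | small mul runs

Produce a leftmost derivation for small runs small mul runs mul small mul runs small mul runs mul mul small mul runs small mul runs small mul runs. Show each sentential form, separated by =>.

S => S H H => S H H H H => small runs H H H H H => small runs small mul runs H H H H => small runs small mul runs S mul mul H H H => small runs small mul runs S H H mul mul H H H => small runs small mul runs mul H H mul mul H H H => small runs small mul runs mul small mul runs H mul mul H H H => small runs small mul runs mul small mul runs small mul runs mul mul H H H => small runs small mul runs mul small mul runs small mul runs mul mul small mul runs H H => small runs small mul runs mul small mul runs small mul runs mul mul small mul runs small mul runs H => small runs small mul runs mul small mul runs small mul runs mul mul small mul runs small mul runs small mul runs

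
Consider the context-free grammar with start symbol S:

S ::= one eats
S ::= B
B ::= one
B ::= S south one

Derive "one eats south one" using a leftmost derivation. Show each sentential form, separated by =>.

S => B => S south one => one eats south one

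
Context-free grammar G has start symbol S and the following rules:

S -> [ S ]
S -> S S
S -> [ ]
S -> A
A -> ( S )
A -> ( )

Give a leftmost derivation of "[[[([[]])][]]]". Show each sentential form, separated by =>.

S=>[S]=>[[S]]=>[[SS]]=>[[[S]S]]=>[[[A]S]]=>[[[(S)]S]]=>[[[([S])]S]]=>[[[([[]])]S]]=>[[[([[]])][]]]

S => [S]   [S -> [ S ]]
[S] => [[S]]   [S -> [ S ]]
[[S]] => [[SS]]   [S -> S S]
[[SS]] => [[[S]S]]   [S -> [ S ]]
[[[S]S]] => [[[A]S]]   [S -> A]
[[[A]S]] => [[[(S)]S]]   [A -> ( S )]
[[[(S)]S]] => [[[([S])]S]]   [S -> [ S ]]
[[[([S])]S]] => [[[([[]])]S]]   [S -> [ ]]
[[[([[]])]S]] => [[[([[]])][]]]   [S -> [ ]]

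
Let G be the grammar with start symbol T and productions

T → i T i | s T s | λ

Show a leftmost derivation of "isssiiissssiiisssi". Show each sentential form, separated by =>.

T => iTi   [T → i T i]
iTi => isTsi   [T → s T s]
isTsi => issTssi   [T → s T s]
issTssi => isssTsssi   [T → s T s]
isssTsssi => isssiTisssi   [T → i T i]
isssiTisssi => isssiiTiisssi   [T → i T i]
isssiiTiisssi => isssiiiTiiisssi   [T → i T i]
isssiiiTiiisssi => isssiiisTsiiisssi   [T → s T s]
isssiiisTsiiisssi => isssiiissTssiiisssi   [T → s T s]
isssiiissTssiiisssi => isssiiissssiiisssi   [T → λ]

T => iTi => isTsi => issTssi => isssTsssi => isssiTisssi => isssiiTiisssi => isssiiiTiiisssi => isssiiisTsiiisssi => isssiiissTssiiisssi => isssiiissssiiisssi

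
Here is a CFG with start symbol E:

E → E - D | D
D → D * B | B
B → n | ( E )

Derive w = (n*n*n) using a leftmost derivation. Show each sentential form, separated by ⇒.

E ⇒ D ⇒ B ⇒ (E) ⇒ (D) ⇒ (D*B) ⇒ (D*B*B) ⇒ (B*B*B) ⇒ (n*B*B) ⇒ (n*n*B) ⇒ (n*n*n)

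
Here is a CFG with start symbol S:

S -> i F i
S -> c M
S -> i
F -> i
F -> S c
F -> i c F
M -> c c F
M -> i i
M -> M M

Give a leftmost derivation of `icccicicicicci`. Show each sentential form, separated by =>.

S=>iFi=>iSci=>icMci=>icccFci=>icccicFci=>icccicicFci=>icccicicicFci=>icccicicicScci=>icccicicicicci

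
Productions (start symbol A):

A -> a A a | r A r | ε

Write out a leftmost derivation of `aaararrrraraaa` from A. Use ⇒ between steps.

A ⇒ aAa   [A -> a A a]
aAa ⇒ aaAaa   [A -> a A a]
aaAaa ⇒ aaaAaaa   [A -> a A a]
aaaAaaa ⇒ aaarAraaa   [A -> r A r]
aaarAraaa ⇒ aaaraAaraaa   [A -> a A a]
aaaraAaraaa ⇒ aaararAraraaa   [A -> r A r]
aaararAraraaa ⇒ aaararrArraraaa   [A -> r A r]
aaararrArraraaa ⇒ aaararrrraraaa   [A -> ε]

A⇒aAa⇒aaAaa⇒aaaAaaa⇒aaarAraaa⇒aaaraAaraaa⇒aaararAraraaa⇒aaararrArraraaa⇒aaararrrraraaa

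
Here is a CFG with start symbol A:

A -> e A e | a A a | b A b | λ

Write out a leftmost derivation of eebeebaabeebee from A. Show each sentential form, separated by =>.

A=>eAe=>eeAee=>eebAbee=>eebeAebee=>eebeeAeebee=>eebeebAbeebee=>eebeebaAabeebee=>eebeebaabeebee

A => eAe   [A -> e A e]
eAe => eeAee   [A -> e A e]
eeAee => eebAbee   [A -> b A b]
eebAbee => eebeAebee   [A -> e A e]
eebeAebee => eebeeAeebee   [A -> e A e]
eebeeAeebee => eebeebAbeebee   [A -> b A b]
eebeebAbeebee => eebeebaAabeebee   [A -> a A a]
eebeebaAabeebee => eebeebaabeebee   [A -> λ]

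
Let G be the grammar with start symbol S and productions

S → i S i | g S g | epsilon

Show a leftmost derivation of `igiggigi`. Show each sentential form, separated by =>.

S=>iSi=>igSgi=>igiSigi=>igigSgigi=>igiggigi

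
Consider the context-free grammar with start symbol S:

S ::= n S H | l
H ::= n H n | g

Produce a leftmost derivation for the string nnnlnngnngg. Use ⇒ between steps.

S ⇒ nSH   [S ::= n S H]
nSH ⇒ nnSHH   [S ::= n S H]
nnSHH ⇒ nnnSHHH   [S ::= n S H]
nnnSHHH ⇒ nnnlHHH   [S ::= l]
nnnlHHH ⇒ nnnlnHnHH   [H ::= n H n]
nnnlnHnHH ⇒ nnnlnnHnnHH   [H ::= n H n]
nnnlnnHnnHH ⇒ nnnlnngnnHH   [H ::= g]
nnnlnngnnHH ⇒ nnnlnngnngH   [H ::= g]
nnnlnngnngH ⇒ nnnlnngnngg   [H ::= g]

S ⇒ nSH ⇒ nnSHH ⇒ nnnSHHH ⇒ nnnlHHH ⇒ nnnlnHnHH ⇒ nnnlnnHnnHH ⇒ nnnlnngnnHH ⇒ nnnlnngnngH ⇒ nnnlnngnngg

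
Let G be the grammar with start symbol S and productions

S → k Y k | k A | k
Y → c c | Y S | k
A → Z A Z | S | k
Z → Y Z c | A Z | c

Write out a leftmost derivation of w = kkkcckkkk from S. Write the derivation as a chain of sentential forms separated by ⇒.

S ⇒ kYk   [S → k Y k]
kYk ⇒ kYSk   [Y → Y S]
kYSk ⇒ kYSSk   [Y → Y S]
kYSSk ⇒ kYSSSk   [Y → Y S]
kYSSSk ⇒ kkSSSk   [Y → k]
kkSSSk ⇒ kkkYkSSk   [S → k Y k]
kkkYkSSk ⇒ kkkcckSSk   [Y → c c]
kkkcckSSk ⇒ kkkcckkSk   [S → k]
kkkcckkSk ⇒ kkkcckkkk   [S → k]

S⇒kYk⇒kYSk⇒kYSSk⇒kYSSSk⇒kkSSSk⇒kkkYkSSk⇒kkkcckSSk⇒kkkcckkSk⇒kkkcckkkk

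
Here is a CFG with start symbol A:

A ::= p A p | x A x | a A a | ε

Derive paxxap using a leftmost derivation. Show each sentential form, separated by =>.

A => pAp => paAap => paxAxap => paxxap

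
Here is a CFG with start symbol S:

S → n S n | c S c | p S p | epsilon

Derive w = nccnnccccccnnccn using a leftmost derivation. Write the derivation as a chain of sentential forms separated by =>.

S => nSn => ncScn => nccSccn => nccnSnccn => nccnnSnnccn => nccnncScnnccn => nccnnccSccnnccn => nccnncccScccnnccn => nccnnccccccnnccn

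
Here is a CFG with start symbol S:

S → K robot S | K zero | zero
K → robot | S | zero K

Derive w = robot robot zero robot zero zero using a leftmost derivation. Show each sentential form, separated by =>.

S => K zero => S zero => K robot S zero => S robot S zero => K robot S robot S zero => robot robot S robot S zero => robot robot zero robot S zero => robot robot zero robot zero zero

S => K zero   [S → K zero]
K zero => S zero   [K → S]
S zero => K robot S zero   [S → K robot S]
K robot S zero => S robot S zero   [K → S]
S robot S zero => K robot S robot S zero   [S → K robot S]
K robot S robot S zero => robot robot S robot S zero   [K → robot]
robot robot S robot S zero => robot robot zero robot S zero   [S → zero]
robot robot zero robot S zero => robot robot zero robot zero zero   [S → zero]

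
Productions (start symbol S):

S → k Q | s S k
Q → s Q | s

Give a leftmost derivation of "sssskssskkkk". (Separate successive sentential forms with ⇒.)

S⇒sSk⇒ssSkk⇒sssSkkk⇒ssssSkkkk⇒sssskQkkkk⇒ssssksQkkkk⇒sssskssQkkkk⇒sssskssskkkk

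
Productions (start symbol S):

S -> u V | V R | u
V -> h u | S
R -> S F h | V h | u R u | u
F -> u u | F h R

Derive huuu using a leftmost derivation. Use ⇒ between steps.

S ⇒ VR   [S -> V R]
VR ⇒ SR   [V -> S]
SR ⇒ VRR   [S -> V R]
VRR ⇒ huRR   [V -> h u]
huRR ⇒ huuR   [R -> u]
huuR ⇒ huuu   [R -> u]

S⇒VR⇒SR⇒VRR⇒huRR⇒huuR⇒huuu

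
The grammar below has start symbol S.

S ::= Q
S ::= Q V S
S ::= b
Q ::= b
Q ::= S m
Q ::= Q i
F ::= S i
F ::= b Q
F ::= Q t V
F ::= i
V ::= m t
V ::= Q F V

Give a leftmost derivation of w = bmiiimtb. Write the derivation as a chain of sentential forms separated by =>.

S=>QVS=>QiVS=>QiiVS=>QiiiVS=>SmiiiVS=>QmiiiVS=>bmiiiVS=>bmiiimtS=>bmiiimtb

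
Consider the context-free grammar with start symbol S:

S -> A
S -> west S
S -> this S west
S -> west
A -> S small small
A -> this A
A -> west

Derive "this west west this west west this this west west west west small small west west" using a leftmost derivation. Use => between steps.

S => this S west => this west S west => this west west S west => this west west this S west west => this west west this west S west west => this west west this west A west west => this west west this west S small small west west => this west west this west west S small small west west => this west west this west west this S west small small west west => this west west this west west this this S west west small small west west => this west west this west west this this west S west west small small west west => this west west this west west this this west west west west small small west west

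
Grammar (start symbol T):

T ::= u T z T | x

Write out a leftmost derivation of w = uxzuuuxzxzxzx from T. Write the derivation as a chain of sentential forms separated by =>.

T => uTzT   [T ::= u T z T]
uTzT => uxzT   [T ::= x]
uxzT => uxzuTzT   [T ::= u T z T]
uxzuTzT => uxzuuTzTzT   [T ::= u T z T]
uxzuuTzTzT => uxzuuuTzTzTzT   [T ::= u T z T]
uxzuuuTzTzTzT => uxzuuuxzTzTzT   [T ::= x]
uxzuuuxzTzTzT => uxzuuuxzxzTzT   [T ::= x]
uxzuuuxzxzTzT => uxzuuuxzxzxzT   [T ::= x]
uxzuuuxzxzxzT => uxzuuuxzxzxzx   [T ::= x]

T => uTzT => uxzT => uxzuTzT => uxzuuTzTzT => uxzuuuTzTzTzT => uxzuuuxzTzTzT => uxzuuuxzxzTzT => uxzuuuxzxzxzT => uxzuuuxzxzxzx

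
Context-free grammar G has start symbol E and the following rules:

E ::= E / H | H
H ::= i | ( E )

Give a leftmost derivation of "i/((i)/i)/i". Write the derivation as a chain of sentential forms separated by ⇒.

E ⇒ E/H ⇒ E/H/H ⇒ H/H/H ⇒ i/H/H ⇒ i/(E)/H ⇒ i/(E/H)/H ⇒ i/(H/H)/H ⇒ i/((E)/H)/H ⇒ i/((H)/H)/H ⇒ i/((i)/H)/H ⇒ i/((i)/i)/H ⇒ i/((i)/i)/i

E ⇒ E/H   [E ::= E / H]
E/H ⇒ E/H/H   [E ::= E / H]
E/H/H ⇒ H/H/H   [E ::= H]
H/H/H ⇒ i/H/H   [H ::= i]
i/H/H ⇒ i/(E)/H   [H ::= ( E )]
i/(E)/H ⇒ i/(E/H)/H   [E ::= E / H]
i/(E/H)/H ⇒ i/(H/H)/H   [E ::= H]
i/(H/H)/H ⇒ i/((E)/H)/H   [H ::= ( E )]
i/((E)/H)/H ⇒ i/((H)/H)/H   [E ::= H]
i/((H)/H)/H ⇒ i/((i)/H)/H   [H ::= i]
i/((i)/H)/H ⇒ i/((i)/i)/H   [H ::= i]
i/((i)/i)/H ⇒ i/((i)/i)/i   [H ::= i]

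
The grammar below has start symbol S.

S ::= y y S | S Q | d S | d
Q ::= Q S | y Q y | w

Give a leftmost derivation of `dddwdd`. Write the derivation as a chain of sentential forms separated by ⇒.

S ⇒ dS ⇒ dSQ ⇒ ddSQ ⇒ dddQ ⇒ dddQS ⇒ dddQSS ⇒ dddwSS ⇒ dddwdS ⇒ dddwdd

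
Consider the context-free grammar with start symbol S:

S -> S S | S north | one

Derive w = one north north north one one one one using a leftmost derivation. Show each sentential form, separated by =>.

S => S S   [S -> S S]
S S => S S S   [S -> S S]
S S S => S S S S   [S -> S S]
S S S S => S S S S S   [S -> S S]
S S S S S => S north S S S S   [S -> S north]
S north S S S S => S north north S S S S   [S -> S north]
S north north S S S S => S north north north S S S S   [S -> S north]
S north north north S S S S => one north north north S S S S   [S -> one]
one north north north S S S S => one north north north one S S S   [S -> one]
one north north north one S S S => one north north north one one S S   [S -> one]
one north north north one one S S => one north north north one one one S   [S -> one]
one north north north one one one S => one north north north one one one one   [S -> one]

S => S S => S S S => S S S S => S S S S S => S north S S S S => S north north S S S S => S north north north S S S S => one north north north S S S S => one north north north one S S S => one north north north one one S S => one north north north one one one S => one north north north one one one one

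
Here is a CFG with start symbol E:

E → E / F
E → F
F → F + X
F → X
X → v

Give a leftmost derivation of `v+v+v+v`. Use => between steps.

E => F => F+X => F+X+X => F+X+X+X => X+X+X+X => v+X+X+X => v+v+X+X => v+v+v+X => v+v+v+v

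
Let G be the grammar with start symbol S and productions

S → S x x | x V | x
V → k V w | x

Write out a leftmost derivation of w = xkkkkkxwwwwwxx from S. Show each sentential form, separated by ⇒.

S ⇒ Sxx ⇒ xVxx ⇒ xkVwxx ⇒ xkkVwwxx ⇒ xkkkVwwwxx ⇒ xkkkkVwwwwxx ⇒ xkkkkkVwwwwwxx ⇒ xkkkkkxwwwwwxx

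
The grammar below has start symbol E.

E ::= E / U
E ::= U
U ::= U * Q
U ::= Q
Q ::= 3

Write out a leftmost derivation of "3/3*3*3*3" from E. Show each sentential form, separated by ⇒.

E ⇒ E/U   [E ::= E / U]
E/U ⇒ U/U   [E ::= U]
U/U ⇒ Q/U   [U ::= Q]
Q/U ⇒ 3/U   [Q ::= 3]
3/U ⇒ 3/U*Q   [U ::= U * Q]
3/U*Q ⇒ 3/U*Q*Q   [U ::= U * Q]
3/U*Q*Q ⇒ 3/U*Q*Q*Q   [U ::= U * Q]
3/U*Q*Q*Q ⇒ 3/Q*Q*Q*Q   [U ::= Q]
3/Q*Q*Q*Q ⇒ 3/3*Q*Q*Q   [Q ::= 3]
3/3*Q*Q*Q ⇒ 3/3*3*Q*Q   [Q ::= 3]
3/3*3*Q*Q ⇒ 3/3*3*3*Q   [Q ::= 3]
3/3*3*3*Q ⇒ 3/3*3*3*3   [Q ::= 3]

E ⇒ E/U ⇒ U/U ⇒ Q/U ⇒ 3/U ⇒ 3/U*Q ⇒ 3/U*Q*Q ⇒ 3/U*Q*Q*Q ⇒ 3/Q*Q*Q*Q ⇒ 3/3*Q*Q*Q ⇒ 3/3*3*Q*Q ⇒ 3/3*3*3*Q ⇒ 3/3*3*3*3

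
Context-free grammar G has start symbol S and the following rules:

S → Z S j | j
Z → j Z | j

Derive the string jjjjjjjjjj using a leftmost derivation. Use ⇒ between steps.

S ⇒ ZSj   [S → Z S j]
ZSj ⇒ jZSj   [Z → j Z]
jZSj ⇒ jjZSj   [Z → j Z]
jjZSj ⇒ jjjSj   [Z → j]
jjjSj ⇒ jjjZSjj   [S → Z S j]
jjjZSjj ⇒ jjjjZSjj   [Z → j Z]
jjjjZSjj ⇒ jjjjjSjj   [Z → j]
jjjjjSjj ⇒ jjjjjZSjjj   [S → Z S j]
jjjjjZSjjj ⇒ jjjjjjSjjj   [Z → j]
jjjjjjSjjj ⇒ jjjjjjjjjj   [S → j]

S⇒ZSj⇒jZSj⇒jjZSj⇒jjjSj⇒jjjZSjj⇒jjjjZSjj⇒jjjjjSjj⇒jjjjjZSjjj⇒jjjjjjSjjj⇒jjjjjjjjjj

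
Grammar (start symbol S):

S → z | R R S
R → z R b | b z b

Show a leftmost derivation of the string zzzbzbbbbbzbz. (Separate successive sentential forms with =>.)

S => RRS   [S → R R S]
RRS => zRbRS   [R → z R b]
zRbRS => zzRbbRS   [R → z R b]
zzRbbRS => zzzRbbbRS   [R → z R b]
zzzRbbbRS => zzzbzbbbbRS   [R → b z b]
zzzbzbbbbRS => zzzbzbbbbbzbS   [R → b z b]
zzzbzbbbbbzbS => zzzbzbbbbbzbz   [S → z]

S => RRS => zRbRS => zzRbbRS => zzzRbbbRS => zzzbzbbbbRS => zzzbzbbbbbzbS => zzzbzbbbbbzbz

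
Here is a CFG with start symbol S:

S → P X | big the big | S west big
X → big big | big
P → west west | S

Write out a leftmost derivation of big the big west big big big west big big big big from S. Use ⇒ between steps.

S ⇒ P X ⇒ S X ⇒ P X X ⇒ S X X ⇒ S west big X X ⇒ P X west big X X ⇒ S X west big X X ⇒ S west big X west big X X ⇒ big the big west big X west big X X ⇒ big the big west big big big west big X X ⇒ big the big west big big big west big big X ⇒ big the big west big big big west big big big big

S ⇒ P X   [S → P X]
P X ⇒ S X   [P → S]
S X ⇒ P X X   [S → P X]
P X X ⇒ S X X   [P → S]
S X X ⇒ S west big X X   [S → S west big]
S west big X X ⇒ P X west big X X   [S → P X]
P X west big X X ⇒ S X west big X X   [P → S]
S X west big X X ⇒ S west big X west big X X   [S → S west big]
S west big X west big X X ⇒ big the big west big X west big X X   [S → big the big]
big the big west big X west big X X ⇒ big the big west big big big west big X X   [X → big big]
big the big west big big big west big X X ⇒ big the big west big big big west big big X   [X → big]
big the big west big big big west big big X ⇒ big the big west big big big west big big big big   [X → big big]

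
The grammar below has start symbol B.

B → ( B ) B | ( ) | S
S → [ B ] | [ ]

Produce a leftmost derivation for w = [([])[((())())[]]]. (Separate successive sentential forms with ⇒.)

B ⇒ S ⇒ [B] ⇒ [(B)B] ⇒ [(S)B] ⇒ [([])B] ⇒ [([])S] ⇒ [([])[B]] ⇒ [([])[(B)B]] ⇒ [([])[((B)B)B]] ⇒ [([])[((())B)B]] ⇒ [([])[((())())B]] ⇒ [([])[((())())S]] ⇒ [([])[((())())[]]]

B ⇒ S   [B → S]
S ⇒ [B]   [S → [ B ]]
[B] ⇒ [(B)B]   [B → ( B ) B]
[(B)B] ⇒ [(S)B]   [B → S]
[(S)B] ⇒ [([])B]   [S → [ ]]
[([])B] ⇒ [([])S]   [B → S]
[([])S] ⇒ [([])[B]]   [S → [ B ]]
[([])[B]] ⇒ [([])[(B)B]]   [B → ( B ) B]
[([])[(B)B]] ⇒ [([])[((B)B)B]]   [B → ( B ) B]
[([])[((B)B)B]] ⇒ [([])[((())B)B]]   [B → ( )]
[([])[((())B)B]] ⇒ [([])[((())())B]]   [B → ( )]
[([])[((())())B]] ⇒ [([])[((())())S]]   [B → S]
[([])[((())())S]] ⇒ [([])[((())())[]]]   [S → [ ]]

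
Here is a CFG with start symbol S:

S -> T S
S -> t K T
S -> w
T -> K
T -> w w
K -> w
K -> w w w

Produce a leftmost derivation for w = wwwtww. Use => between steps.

S => TS   [S -> T S]
TS => KS   [T -> K]
KS => wwwS   [K -> w w w]
wwwS => wwwtKT   [S -> t K T]
wwwtKT => wwwtwT   [K -> w]
wwwtwT => wwwtwK   [T -> K]
wwwtwK => wwwtww   [K -> w]

S => TS => KS => wwwS => wwwtKT => wwwtwT => wwwtwK => wwwtww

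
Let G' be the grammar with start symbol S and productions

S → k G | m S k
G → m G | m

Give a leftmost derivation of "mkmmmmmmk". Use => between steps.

S => mSk => mkGk => mkmGk => mkmmGk => mkmmmGk => mkmmmmGk => mkmmmmmGk => mkmmmmmmk

S => mSk   [S → m S k]
mSk => mkGk   [S → k G]
mkGk => mkmGk   [G → m G]
mkmGk => mkmmGk   [G → m G]
mkmmGk => mkmmmGk   [G → m G]
mkmmmGk => mkmmmmGk   [G → m G]
mkmmmmGk => mkmmmmmGk   [G → m G]
mkmmmmmGk => mkmmmmmmk   [G → m]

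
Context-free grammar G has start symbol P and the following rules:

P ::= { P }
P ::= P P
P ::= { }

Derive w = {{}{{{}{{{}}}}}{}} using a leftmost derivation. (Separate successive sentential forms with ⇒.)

P ⇒ {P}   [P ::= { P }]
{P} ⇒ {PP}   [P ::= P P]
{PP} ⇒ {{}P}   [P ::= { }]
{{}P} ⇒ {{}PP}   [P ::= P P]
{{}PP} ⇒ {{}{P}P}   [P ::= { P }]
{{}{P}P} ⇒ {{}{{P}}P}   [P ::= { P }]
{{}{{P}}P} ⇒ {{}{{PP}}P}   [P ::= P P]
{{}{{PP}}P} ⇒ {{}{{{}P}}P}   [P ::= { }]
{{}{{{}P}}P} ⇒ {{}{{{}{P}}}P}   [P ::= { P }]
{{}{{{}{P}}}P} ⇒ {{}{{{}{{P}}}}P}   [P ::= { P }]
{{}{{{}{{P}}}}P} ⇒ {{}{{{}{{{}}}}}P}   [P ::= { }]
{{}{{{}{{{}}}}}P} ⇒ {{}{{{}{{{}}}}}{}}   [P ::= { }]

P ⇒ {P} ⇒ {PP} ⇒ {{}P} ⇒ {{}PP} ⇒ {{}{P}P} ⇒ {{}{{P}}P} ⇒ {{}{{PP}}P} ⇒ {{}{{{}P}}P} ⇒ {{}{{{}{P}}}P} ⇒ {{}{{{}{{P}}}}P} ⇒ {{}{{{}{{{}}}}}P} ⇒ {{}{{{}{{{}}}}}{}}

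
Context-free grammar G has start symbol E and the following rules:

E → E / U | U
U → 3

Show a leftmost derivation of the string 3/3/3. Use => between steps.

E=>E/U=>E/U/U=>U/U/U=>3/U/U=>3/3/U=>3/3/3

E => E/U   [E → E / U]
E/U => E/U/U   [E → E / U]
E/U/U => U/U/U   [E → U]
U/U/U => 3/U/U   [U → 3]
3/U/U => 3/3/U   [U → 3]
3/3/U => 3/3/3   [U → 3]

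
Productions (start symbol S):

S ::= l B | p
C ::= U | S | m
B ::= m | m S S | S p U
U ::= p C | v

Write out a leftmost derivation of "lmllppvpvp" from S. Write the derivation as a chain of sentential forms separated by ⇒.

S ⇒ lB ⇒ lmSS ⇒ lmlBS ⇒ lmlSpUS ⇒ lmllBpUS ⇒ lmllSpUpUS ⇒ lmllppUpUS ⇒ lmllppvpUS ⇒ lmllppvpvS ⇒ lmllppvpvp

S ⇒ lB   [S ::= l B]
lB ⇒ lmSS   [B ::= m S S]
lmSS ⇒ lmlBS   [S ::= l B]
lmlBS ⇒ lmlSpUS   [B ::= S p U]
lmlSpUS ⇒ lmllBpUS   [S ::= l B]
lmllBpUS ⇒ lmllSpUpUS   [B ::= S p U]
lmllSpUpUS ⇒ lmllppUpUS   [S ::= p]
lmllppUpUS ⇒ lmllppvpUS   [U ::= v]
lmllppvpUS ⇒ lmllppvpvS   [U ::= v]
lmllppvpvS ⇒ lmllppvpvp   [S ::= p]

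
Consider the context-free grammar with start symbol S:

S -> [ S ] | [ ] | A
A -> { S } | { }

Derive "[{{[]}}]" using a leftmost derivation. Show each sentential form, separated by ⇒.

S ⇒ [S] ⇒ [A] ⇒ [{S}] ⇒ [{A}] ⇒ [{{S}}] ⇒ [{{[]}}]

S ⇒ [S]   [S -> [ S ]]
[S] ⇒ [A]   [S -> A]
[A] ⇒ [{S}]   [A -> { S }]
[{S}] ⇒ [{A}]   [S -> A]
[{A}] ⇒ [{{S}}]   [A -> { S }]
[{{S}}] ⇒ [{{[]}}]   [S -> [ ]]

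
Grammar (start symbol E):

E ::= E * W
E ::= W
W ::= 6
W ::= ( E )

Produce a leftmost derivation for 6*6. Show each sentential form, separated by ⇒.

E ⇒ E*W ⇒ W*W ⇒ 6*W ⇒ 6*6

E ⇒ E*W   [E ::= E * W]
E*W ⇒ W*W   [E ::= W]
W*W ⇒ 6*W   [W ::= 6]
6*W ⇒ 6*6   [W ::= 6]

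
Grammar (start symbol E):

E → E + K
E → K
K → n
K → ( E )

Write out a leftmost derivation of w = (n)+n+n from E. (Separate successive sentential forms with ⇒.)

E⇒E+K⇒E+K+K⇒K+K+K⇒(E)+K+K⇒(K)+K+K⇒(n)+K+K⇒(n)+n+K⇒(n)+n+n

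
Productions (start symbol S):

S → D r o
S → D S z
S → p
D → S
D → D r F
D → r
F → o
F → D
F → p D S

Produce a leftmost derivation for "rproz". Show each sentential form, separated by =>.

S => DSz => rSz => rDroz => rSroz => rproz

S => DSz   [S → D S z]
DSz => rSz   [D → r]
rSz => rDroz   [S → D r o]
rDroz => rSroz   [D → S]
rSroz => rproz   [S → p]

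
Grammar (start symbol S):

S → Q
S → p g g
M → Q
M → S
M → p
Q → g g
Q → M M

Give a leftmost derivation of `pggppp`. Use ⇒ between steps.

S ⇒ Q ⇒ MM ⇒ QM ⇒ MMM ⇒ SMM ⇒ pggMM ⇒ pggSM ⇒ pggQM ⇒ pggMMM ⇒ pggpMM ⇒ pggppM ⇒ pggppp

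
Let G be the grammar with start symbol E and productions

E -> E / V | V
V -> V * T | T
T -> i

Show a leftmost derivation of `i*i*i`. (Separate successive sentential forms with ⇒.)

E ⇒ V ⇒ V*T ⇒ V*T*T ⇒ T*T*T ⇒ i*T*T ⇒ i*i*T ⇒ i*i*i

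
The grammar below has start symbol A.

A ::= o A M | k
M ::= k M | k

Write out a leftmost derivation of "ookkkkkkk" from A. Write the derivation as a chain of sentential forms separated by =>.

A => oAM => ooAMM => ookMM => ookkMM => ookkkMM => ookkkkM => ookkkkkM => ookkkkkkM => ookkkkkkk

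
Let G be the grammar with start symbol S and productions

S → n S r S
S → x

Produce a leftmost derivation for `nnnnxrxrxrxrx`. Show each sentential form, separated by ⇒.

S ⇒ nSrS ⇒ nnSrSrS ⇒ nnnSrSrSrS ⇒ nnnnSrSrSrSrS ⇒ nnnnxrSrSrSrS ⇒ nnnnxrxrSrSrS ⇒ nnnnxrxrxrSrS ⇒ nnnnxrxrxrxrS ⇒ nnnnxrxrxrxrx

S ⇒ nSrS   [S → n S r S]
nSrS ⇒ nnSrSrS   [S → n S r S]
nnSrSrS ⇒ nnnSrSrSrS   [S → n S r S]
nnnSrSrSrS ⇒ nnnnSrSrSrSrS   [S → n S r S]
nnnnSrSrSrSrS ⇒ nnnnxrSrSrSrS   [S → x]
nnnnxrSrSrSrS ⇒ nnnnxrxrSrSrS   [S → x]
nnnnxrxrSrSrS ⇒ nnnnxrxrxrSrS   [S → x]
nnnnxrxrxrSrS ⇒ nnnnxrxrxrxrS   [S → x]
nnnnxrxrxrxrS ⇒ nnnnxrxrxrxrx   [S → x]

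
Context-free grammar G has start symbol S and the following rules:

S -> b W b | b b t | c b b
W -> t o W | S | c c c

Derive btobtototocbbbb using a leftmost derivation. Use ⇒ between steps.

S ⇒ bWb   [S -> b W b]
bWb ⇒ btoWb   [W -> t o W]
btoWb ⇒ btoSb   [W -> S]
btoSb ⇒ btobWbb   [S -> b W b]
btobWbb ⇒ btobtoWbb   [W -> t o W]
btobtoWbb ⇒ btobtotoWbb   [W -> t o W]
btobtotoWbb ⇒ btobtototoWbb   [W -> t o W]
btobtototoWbb ⇒ btobtototoSbb   [W -> S]
btobtototoSbb ⇒ btobtototocbbbb   [S -> c b b]

S⇒bWb⇒btoWb⇒btoSb⇒btobWbb⇒btobtoWbb⇒btobtotoWbb⇒btobtototoWbb⇒btobtototoSbb⇒btobtototocbbbb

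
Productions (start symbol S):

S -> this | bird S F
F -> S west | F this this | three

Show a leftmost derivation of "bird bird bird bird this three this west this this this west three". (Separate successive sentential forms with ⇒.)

S ⇒ bird S F ⇒ bird bird S F F ⇒ bird bird bird S F F F ⇒ bird bird bird bird S F F F F ⇒ bird bird bird bird this F F F F ⇒ bird bird bird bird this three F F F ⇒ bird bird bird bird this three F this this F F ⇒ bird bird bird bird this three S west this this F F ⇒ bird bird bird bird this three this west this this F F ⇒ bird bird bird bird this three this west this this S west F ⇒ bird bird bird bird this three this west this this this west F ⇒ bird bird bird bird this three this west this this this west three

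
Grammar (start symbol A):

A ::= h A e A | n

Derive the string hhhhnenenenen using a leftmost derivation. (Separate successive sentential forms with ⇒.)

A⇒hAeA⇒hhAeAeA⇒hhhAeAeAeA⇒hhhhAeAeAeAeA⇒hhhhneAeAeAeA⇒hhhhneneAeAeA⇒hhhhneneneAeA⇒hhhhneneneneA⇒hhhhnenenenen

A ⇒ hAeA   [A ::= h A e A]
hAeA ⇒ hhAeAeA   [A ::= h A e A]
hhAeAeA ⇒ hhhAeAeAeA   [A ::= h A e A]
hhhAeAeAeA ⇒ hhhhAeAeAeAeA   [A ::= h A e A]
hhhhAeAeAeAeA ⇒ hhhhneAeAeAeA   [A ::= n]
hhhhneAeAeAeA ⇒ hhhhneneAeAeA   [A ::= n]
hhhhneneAeAeA ⇒ hhhhneneneAeA   [A ::= n]
hhhhneneneAeA ⇒ hhhhneneneneA   [A ::= n]
hhhhneneneneA ⇒ hhhhnenenenen   [A ::= n]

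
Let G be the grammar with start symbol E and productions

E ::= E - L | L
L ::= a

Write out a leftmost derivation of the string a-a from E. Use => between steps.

E => E-L => L-L => a-L => a-a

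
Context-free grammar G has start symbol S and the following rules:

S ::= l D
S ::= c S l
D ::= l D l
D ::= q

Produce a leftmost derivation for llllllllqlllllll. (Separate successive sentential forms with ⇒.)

S ⇒ lD ⇒ llDl ⇒ lllDll ⇒ llllDlll ⇒ lllllDllll ⇒ llllllDlllll ⇒ lllllllDllllll ⇒ llllllllDlllllll ⇒ llllllllqlllllll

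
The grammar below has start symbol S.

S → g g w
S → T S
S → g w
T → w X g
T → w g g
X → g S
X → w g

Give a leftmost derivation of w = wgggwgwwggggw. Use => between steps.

S => TS   [S → T S]
TS => wXgS   [T → w X g]
wXgS => wgSgS   [X → g S]
wgSgS => wgggwgS   [S → g g w]
wgggwgS => wgggwgTS   [S → T S]
wgggwgTS => wgggwgwXgS   [T → w X g]
wgggwgwXgS => wgggwgwwggS   [X → w g]
wgggwgwwggS => wgggwgwwggggw   [S → g g w]

S=>TS=>wXgS=>wgSgS=>wgggwgS=>wgggwgTS=>wgggwgwXgS=>wgggwgwwggS=>wgggwgwwggggw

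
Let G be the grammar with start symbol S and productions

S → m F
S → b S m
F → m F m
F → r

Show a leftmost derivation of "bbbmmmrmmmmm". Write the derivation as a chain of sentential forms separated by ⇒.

S⇒bSm⇒bbSmm⇒bbbSmmm⇒bbbmFmmm⇒bbbmmFmmmm⇒bbbmmmFmmmmm⇒bbbmmmrmmmmm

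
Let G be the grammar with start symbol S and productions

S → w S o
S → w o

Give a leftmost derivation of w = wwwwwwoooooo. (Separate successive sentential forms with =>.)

S => wSo   [S → w S o]
wSo => wwSoo   [S → w S o]
wwSoo => wwwSooo   [S → w S o]
wwwSooo => wwwwSoooo   [S → w S o]
wwwwSoooo => wwwwwSooooo   [S → w S o]
wwwwwSooooo => wwwwwwoooooo   [S → w o]

S => wSo => wwSoo => wwwSooo => wwwwSoooo => wwwwwSooooo => wwwwwwoooooo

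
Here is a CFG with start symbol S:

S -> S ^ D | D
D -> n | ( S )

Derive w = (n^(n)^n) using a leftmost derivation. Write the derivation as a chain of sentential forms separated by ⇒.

S ⇒ D ⇒ (S) ⇒ (S^D) ⇒ (S^D^D) ⇒ (D^D^D) ⇒ (n^D^D) ⇒ (n^(S)^D) ⇒ (n^(D)^D) ⇒ (n^(n)^D) ⇒ (n^(n)^n)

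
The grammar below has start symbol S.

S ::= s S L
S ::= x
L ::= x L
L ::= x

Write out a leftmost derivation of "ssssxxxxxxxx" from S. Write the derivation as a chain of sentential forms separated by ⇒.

S ⇒ sSL ⇒ ssSLL ⇒ sssSLLL ⇒ ssssSLLLL ⇒ ssssxLLLL ⇒ ssssxxLLLL ⇒ ssssxxxLLLL ⇒ ssssxxxxLLLL ⇒ ssssxxxxxLLL ⇒ ssssxxxxxxLL ⇒ ssssxxxxxxxL ⇒ ssssxxxxxxxx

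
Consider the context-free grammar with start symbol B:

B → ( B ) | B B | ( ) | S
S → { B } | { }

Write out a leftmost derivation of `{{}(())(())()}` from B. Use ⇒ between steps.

B ⇒ S   [B → S]
S ⇒ {B}   [S → { B }]
{B} ⇒ {BB}   [B → B B]
{BB} ⇒ {BBB}   [B → B B]
{BBB} ⇒ {BBBB}   [B → B B]
{BBBB} ⇒ {SBBB}   [B → S]
{SBBB} ⇒ {{}BBB}   [S → { }]
{{}BBB} ⇒ {{}(B)BB}   [B → ( B )]
{{}(B)BB} ⇒ {{}(())BB}   [B → ( )]
{{}(())BB} ⇒ {{}(())(B)B}   [B → ( B )]
{{}(())(B)B} ⇒ {{}(())(())B}   [B → ( )]
{{}(())(())B} ⇒ {{}(())(())()}   [B → ( )]

B⇒S⇒{B}⇒{BB}⇒{BBB}⇒{BBBB}⇒{SBBB}⇒{{}BBB}⇒{{}(B)BB}⇒{{}(())BB}⇒{{}(())(B)B}⇒{{}(())(())B}⇒{{}(())(())()}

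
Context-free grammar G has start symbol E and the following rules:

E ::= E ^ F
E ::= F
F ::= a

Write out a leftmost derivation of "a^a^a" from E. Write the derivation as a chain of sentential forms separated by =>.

E => E^F => E^F^F => F^F^F => a^F^F => a^a^F => a^a^a

E => E^F   [E ::= E ^ F]
E^F => E^F^F   [E ::= E ^ F]
E^F^F => F^F^F   [E ::= F]
F^F^F => a^F^F   [F ::= a]
a^F^F => a^a^F   [F ::= a]
a^a^F => a^a^a   [F ::= a]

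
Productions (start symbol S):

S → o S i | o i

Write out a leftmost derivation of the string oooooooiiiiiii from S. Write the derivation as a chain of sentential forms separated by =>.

S => oSi   [S → o S i]
oSi => ooSii   [S → o S i]
ooSii => oooSiii   [S → o S i]
oooSiii => ooooSiiii   [S → o S i]
ooooSiiii => oooooSiiiii   [S → o S i]
oooooSiiiii => ooooooSiiiiii   [S → o S i]
ooooooSiiiiii => oooooooiiiiiii   [S → o i]

S => oSi => ooSii => oooSiii => ooooSiiii => oooooSiiiii => ooooooSiiiiii => oooooooiiiiiii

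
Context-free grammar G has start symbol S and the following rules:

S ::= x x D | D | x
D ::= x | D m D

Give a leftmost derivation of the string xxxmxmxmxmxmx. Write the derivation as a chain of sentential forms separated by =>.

S => xxD => xxDmD => xxDmDmD => xxxmDmD => xxxmDmDmD => xxxmDmDmDmD => xxxmxmDmDmD => xxxmxmxmDmD => xxxmxmxmxmD => xxxmxmxmxmDmD => xxxmxmxmxmxmD => xxxmxmxmxmxmx

S => xxD   [S ::= x x D]
xxD => xxDmD   [D ::= D m D]
xxDmD => xxDmDmD   [D ::= D m D]
xxDmDmD => xxxmDmD   [D ::= x]
xxxmDmD => xxxmDmDmD   [D ::= D m D]
xxxmDmDmD => xxxmDmDmDmD   [D ::= D m D]
xxxmDmDmDmD => xxxmxmDmDmD   [D ::= x]
xxxmxmDmDmD => xxxmxmxmDmD   [D ::= x]
xxxmxmxmDmD => xxxmxmxmxmD   [D ::= x]
xxxmxmxmxmD => xxxmxmxmxmDmD   [D ::= D m D]
xxxmxmxmxmDmD => xxxmxmxmxmxmD   [D ::= x]
xxxmxmxmxmxmD => xxxmxmxmxmxmx   [D ::= x]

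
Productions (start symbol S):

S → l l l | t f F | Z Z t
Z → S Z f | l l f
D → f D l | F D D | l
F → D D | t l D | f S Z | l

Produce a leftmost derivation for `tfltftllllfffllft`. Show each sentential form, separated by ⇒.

S⇒ZZt⇒SZfZt⇒tfFZfZt⇒tflZfZt⇒tflSZffZt⇒tfltfFZffZt⇒tfltftlDZffZt⇒tfltftllZffZt⇒tfltftllllfffZt⇒tfltftllllfffllft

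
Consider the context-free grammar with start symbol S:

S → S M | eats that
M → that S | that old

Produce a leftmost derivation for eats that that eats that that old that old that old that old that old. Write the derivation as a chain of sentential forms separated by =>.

S => S M => S M M => S M M M => S M M M M => S M M M M M => S M M M M M M => eats that M M M M M M => eats that that S M M M M M => eats that that eats that M M M M M => eats that that eats that that old M M M M => eats that that eats that that old that old M M M => eats that that eats that that old that old that old M M => eats that that eats that that old that old that old that old M => eats that that eats that that old that old that old that old that old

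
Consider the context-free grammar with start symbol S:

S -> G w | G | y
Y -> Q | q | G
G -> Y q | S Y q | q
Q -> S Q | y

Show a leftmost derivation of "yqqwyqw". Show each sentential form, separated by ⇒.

S ⇒ Gw   [S -> G w]
Gw ⇒ Yqw   [G -> Y q]
Yqw ⇒ Qqw   [Y -> Q]
Qqw ⇒ SQqw   [Q -> S Q]
SQqw ⇒ GwQqw   [S -> G w]
GwQqw ⇒ SYqwQqw   [G -> S Y q]
SYqwQqw ⇒ yYqwQqw   [S -> y]
yYqwQqw ⇒ yqqwQqw   [Y -> q]
yqqwQqw ⇒ yqqwyqw   [Q -> y]

S⇒Gw⇒Yqw⇒Qqw⇒SQqw⇒GwQqw⇒SYqwQqw⇒yYqwQqw⇒yqqwQqw⇒yqqwyqw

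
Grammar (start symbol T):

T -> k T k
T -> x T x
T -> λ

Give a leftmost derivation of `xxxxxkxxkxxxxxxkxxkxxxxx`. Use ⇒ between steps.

T ⇒ xTx   [T -> x T x]
xTx ⇒ xxTxx   [T -> x T x]
xxTxx ⇒ xxxTxxx   [T -> x T x]
xxxTxxx ⇒ xxxxTxxxx   [T -> x T x]
xxxxTxxxx ⇒ xxxxxTxxxxx   [T -> x T x]
xxxxxTxxxxx ⇒ xxxxxkTkxxxxx   [T -> k T k]
xxxxxkTkxxxxx ⇒ xxxxxkxTxkxxxxx   [T -> x T x]
xxxxxkxTxkxxxxx ⇒ xxxxxkxxTxxkxxxxx   [T -> x T x]
xxxxxkxxTxxkxxxxx ⇒ xxxxxkxxkTkxxkxxxxx   [T -> k T k]
xxxxxkxxkTkxxkxxxxx ⇒ xxxxxkxxkxTxkxxkxxxxx   [T -> x T x]
xxxxxkxxkxTxkxxkxxxxx ⇒ xxxxxkxxkxxTxxkxxkxxxxx   [T -> x T x]
xxxxxkxxkxxTxxkxxkxxxxx ⇒ xxxxxkxxkxxxTxxxkxxkxxxxx   [T -> x T x]
xxxxxkxxkxxxTxxxkxxkxxxxx ⇒ xxxxxkxxkxxxxxxkxxkxxxxx   [T -> λ]

T ⇒ xTx ⇒ xxTxx ⇒ xxxTxxx ⇒ xxxxTxxxx ⇒ xxxxxTxxxxx ⇒ xxxxxkTkxxxxx ⇒ xxxxxkxTxkxxxxx ⇒ xxxxxkxxTxxkxxxxx ⇒ xxxxxkxxkTkxxkxxxxx ⇒ xxxxxkxxkxTxkxxkxxxxx ⇒ xxxxxkxxkxxTxxkxxkxxxxx ⇒ xxxxxkxxkxxxTxxxkxxkxxxxx ⇒ xxxxxkxxkxxxxxxkxxkxxxxx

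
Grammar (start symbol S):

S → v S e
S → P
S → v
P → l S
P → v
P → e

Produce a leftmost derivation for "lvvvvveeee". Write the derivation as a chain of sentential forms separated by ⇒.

S ⇒ P   [S → P]
P ⇒ lS   [P → l S]
lS ⇒ lvSe   [S → v S e]
lvSe ⇒ lvvSee   [S → v S e]
lvvSee ⇒ lvvvSeee   [S → v S e]
lvvvSeee ⇒ lvvvvSeeee   [S → v S e]
lvvvvSeeee ⇒ lvvvvPeeee   [S → P]
lvvvvPeeee ⇒ lvvvvveeee   [P → v]

S⇒P⇒lS⇒lvSe⇒lvvSee⇒lvvvSeee⇒lvvvvSeeee⇒lvvvvPeeee⇒lvvvvveeee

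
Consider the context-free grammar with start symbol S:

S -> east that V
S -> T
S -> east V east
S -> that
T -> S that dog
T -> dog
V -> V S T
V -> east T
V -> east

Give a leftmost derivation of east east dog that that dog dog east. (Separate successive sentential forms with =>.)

S => east V east   [S -> east V east]
east V east => east V S T east   [V -> V S T]
east V S T east => east east T S T east   [V -> east T]
east east T S T east => east east dog S T east   [T -> dog]
east east dog S T east => east east dog T T east   [S -> T]
east east dog T T east => east east dog S that dog T east   [T -> S that dog]
east east dog S that dog T east => east east dog that that dog T east   [S -> that]
east east dog that that dog T east => east east dog that that dog dog east   [T -> dog]

S => east V east => east V S T east => east east T S T east => east east dog S T east => east east dog T T east => east east dog S that dog T east => east east dog that that dog T east => east east dog that that dog dog east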